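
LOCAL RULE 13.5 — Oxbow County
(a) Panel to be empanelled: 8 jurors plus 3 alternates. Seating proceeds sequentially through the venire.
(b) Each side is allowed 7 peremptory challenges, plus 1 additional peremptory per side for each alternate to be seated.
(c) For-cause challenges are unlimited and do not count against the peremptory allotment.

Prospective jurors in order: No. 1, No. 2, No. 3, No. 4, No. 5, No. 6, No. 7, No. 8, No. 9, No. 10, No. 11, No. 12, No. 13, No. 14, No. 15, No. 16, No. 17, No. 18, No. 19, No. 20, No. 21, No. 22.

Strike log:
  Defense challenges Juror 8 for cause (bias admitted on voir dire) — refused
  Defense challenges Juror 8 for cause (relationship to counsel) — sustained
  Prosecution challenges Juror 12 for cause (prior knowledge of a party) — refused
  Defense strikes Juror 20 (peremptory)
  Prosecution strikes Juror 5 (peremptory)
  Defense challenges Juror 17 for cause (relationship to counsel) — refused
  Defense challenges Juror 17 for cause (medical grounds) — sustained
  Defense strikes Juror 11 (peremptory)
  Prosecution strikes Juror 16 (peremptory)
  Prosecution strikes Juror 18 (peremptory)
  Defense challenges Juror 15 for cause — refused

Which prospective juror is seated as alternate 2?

13

Removed: #5, #8, #11, #16, #17, #18, #20. (#12, #15 stay — for-cause denied.)
Seating in order: seats 1–8 → #1, #2, #3, #4, #6, #7, #9, #10; alternates → #12, #13, #14.
So alternate 2 is #13.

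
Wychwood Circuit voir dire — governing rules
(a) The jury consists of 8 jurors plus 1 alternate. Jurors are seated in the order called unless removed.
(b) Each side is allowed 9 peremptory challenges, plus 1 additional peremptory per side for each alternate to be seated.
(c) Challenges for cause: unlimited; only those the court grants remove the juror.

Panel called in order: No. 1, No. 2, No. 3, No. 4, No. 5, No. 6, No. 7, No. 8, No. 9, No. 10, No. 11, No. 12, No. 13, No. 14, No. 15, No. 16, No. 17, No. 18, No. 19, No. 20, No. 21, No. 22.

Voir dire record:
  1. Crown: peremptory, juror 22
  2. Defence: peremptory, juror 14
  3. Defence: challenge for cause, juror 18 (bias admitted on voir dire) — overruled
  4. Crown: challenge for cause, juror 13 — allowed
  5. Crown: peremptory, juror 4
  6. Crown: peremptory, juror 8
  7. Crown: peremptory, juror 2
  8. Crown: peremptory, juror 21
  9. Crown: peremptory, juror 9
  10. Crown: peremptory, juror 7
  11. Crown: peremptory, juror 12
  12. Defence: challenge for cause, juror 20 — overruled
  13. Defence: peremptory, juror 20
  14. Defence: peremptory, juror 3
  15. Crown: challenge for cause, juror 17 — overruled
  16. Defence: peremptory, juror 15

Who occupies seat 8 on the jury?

Removed: #2, #3, #4, #7, #8, #9, #12, #13, #14, #15, #20, #21, #22. (#17, #18 stay — for-cause denied.)
Filling seats in venire order through position 8: #1, #5, #6, #10, #11, #16, #17, #18.
So seat 8 is #18.

18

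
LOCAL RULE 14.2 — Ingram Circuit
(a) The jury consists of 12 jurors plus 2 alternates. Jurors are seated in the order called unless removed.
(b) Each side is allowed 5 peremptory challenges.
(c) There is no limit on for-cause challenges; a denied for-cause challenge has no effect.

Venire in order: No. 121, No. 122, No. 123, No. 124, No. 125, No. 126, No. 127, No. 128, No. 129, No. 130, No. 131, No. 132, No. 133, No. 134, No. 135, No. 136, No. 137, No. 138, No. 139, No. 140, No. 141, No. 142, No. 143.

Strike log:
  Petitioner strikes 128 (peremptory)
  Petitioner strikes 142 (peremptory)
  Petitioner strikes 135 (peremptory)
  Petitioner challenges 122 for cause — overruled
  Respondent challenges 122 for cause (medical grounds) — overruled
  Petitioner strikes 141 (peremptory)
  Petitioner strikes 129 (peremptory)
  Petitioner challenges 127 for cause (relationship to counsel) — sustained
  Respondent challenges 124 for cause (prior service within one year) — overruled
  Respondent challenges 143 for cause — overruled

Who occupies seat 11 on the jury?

134

Removed: #127, #128, #129, #135, #141, #142. (#122, #124, #143 stay — for-cause denied.)
Seating in order: seats 1–12 → #121, #122, #123, #124, #125, #126, #130, #131, #132, #133, #134, #136; alternates → #137, #138.
So seat 11 is #134.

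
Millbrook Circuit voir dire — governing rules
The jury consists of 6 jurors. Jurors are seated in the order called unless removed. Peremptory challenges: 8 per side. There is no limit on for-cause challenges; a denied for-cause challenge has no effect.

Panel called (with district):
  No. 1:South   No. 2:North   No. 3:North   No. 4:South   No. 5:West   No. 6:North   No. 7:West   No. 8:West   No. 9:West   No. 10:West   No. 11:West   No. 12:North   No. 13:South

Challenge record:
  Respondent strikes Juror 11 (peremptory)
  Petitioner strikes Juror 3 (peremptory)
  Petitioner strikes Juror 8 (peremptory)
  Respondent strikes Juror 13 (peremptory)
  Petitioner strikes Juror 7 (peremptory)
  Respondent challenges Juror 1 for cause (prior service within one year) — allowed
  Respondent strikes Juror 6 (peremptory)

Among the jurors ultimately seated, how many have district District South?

1

Removed: #1, #3, #6, #7, #8, #11, #13.
Seated jurors 1–6: #2, #4, #5, #9, #10, #12.
Of those, in District South: #4 → 1.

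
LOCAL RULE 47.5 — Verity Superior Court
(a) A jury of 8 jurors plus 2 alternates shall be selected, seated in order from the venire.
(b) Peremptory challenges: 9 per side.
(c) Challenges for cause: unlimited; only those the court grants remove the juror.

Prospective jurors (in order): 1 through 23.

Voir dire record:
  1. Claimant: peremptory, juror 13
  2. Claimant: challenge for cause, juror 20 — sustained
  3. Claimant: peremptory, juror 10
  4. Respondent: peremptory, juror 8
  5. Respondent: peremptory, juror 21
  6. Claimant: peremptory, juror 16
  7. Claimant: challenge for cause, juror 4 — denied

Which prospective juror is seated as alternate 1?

11

Removed: #8, #10, #13, #16, #20, #21. (#4 stays — for-cause denied.)
Seating in order: seats 1–8 → #1, #2, #3, #4, #5, #6, #7, #9; alternates → #11, #12.
So alternate 1 is #11.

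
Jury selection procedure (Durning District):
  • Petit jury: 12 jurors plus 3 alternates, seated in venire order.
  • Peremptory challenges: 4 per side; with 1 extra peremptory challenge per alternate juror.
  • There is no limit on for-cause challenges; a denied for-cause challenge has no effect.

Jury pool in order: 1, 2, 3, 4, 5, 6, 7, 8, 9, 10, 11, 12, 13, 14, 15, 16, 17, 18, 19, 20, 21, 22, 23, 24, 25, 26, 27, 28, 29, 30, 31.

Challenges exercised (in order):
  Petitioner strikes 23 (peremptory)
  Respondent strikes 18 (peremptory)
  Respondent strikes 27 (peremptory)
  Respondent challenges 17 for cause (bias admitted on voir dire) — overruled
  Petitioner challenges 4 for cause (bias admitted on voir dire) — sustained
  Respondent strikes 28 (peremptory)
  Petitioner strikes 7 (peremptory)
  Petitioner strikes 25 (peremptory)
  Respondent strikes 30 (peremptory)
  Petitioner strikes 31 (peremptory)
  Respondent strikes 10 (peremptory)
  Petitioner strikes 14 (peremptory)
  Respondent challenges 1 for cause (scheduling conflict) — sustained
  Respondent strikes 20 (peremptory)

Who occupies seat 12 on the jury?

Removed: #1, #4, #7, #10, #14, #18, #20, #23, #25, #27, #28, #30, #31. (#17 stays — for-cause denied.)
Filling seats in venire order through position 12: #2, #3, #5, #6, #8, #9, #11, #12, #13, #15, #16, #17.
So seat 12 is #17.

17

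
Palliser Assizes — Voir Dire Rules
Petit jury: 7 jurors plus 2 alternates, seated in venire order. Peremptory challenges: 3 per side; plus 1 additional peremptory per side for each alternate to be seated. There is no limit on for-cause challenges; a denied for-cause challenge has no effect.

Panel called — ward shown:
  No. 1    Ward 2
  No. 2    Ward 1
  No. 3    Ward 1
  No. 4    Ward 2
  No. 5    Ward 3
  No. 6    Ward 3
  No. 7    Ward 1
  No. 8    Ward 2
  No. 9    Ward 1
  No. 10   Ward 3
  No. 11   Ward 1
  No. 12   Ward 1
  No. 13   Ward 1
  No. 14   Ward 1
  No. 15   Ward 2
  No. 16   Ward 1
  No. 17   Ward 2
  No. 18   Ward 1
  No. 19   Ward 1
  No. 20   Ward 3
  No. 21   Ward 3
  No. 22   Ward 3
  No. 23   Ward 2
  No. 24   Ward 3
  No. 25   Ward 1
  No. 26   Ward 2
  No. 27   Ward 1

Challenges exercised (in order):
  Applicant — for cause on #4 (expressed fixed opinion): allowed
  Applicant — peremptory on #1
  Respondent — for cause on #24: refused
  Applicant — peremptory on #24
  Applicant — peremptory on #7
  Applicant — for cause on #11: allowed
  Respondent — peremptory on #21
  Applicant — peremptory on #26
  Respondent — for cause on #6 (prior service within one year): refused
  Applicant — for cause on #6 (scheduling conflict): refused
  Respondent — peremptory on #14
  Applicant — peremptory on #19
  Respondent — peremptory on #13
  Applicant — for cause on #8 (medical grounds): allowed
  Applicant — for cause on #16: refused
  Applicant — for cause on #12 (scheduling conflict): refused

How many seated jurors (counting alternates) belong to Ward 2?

1

Removed: #1, #4, #7, #8, #11, #13, #14, #19, #21, #24, #26.
Seated (9 incl. alternates): #2, #3, #5, #6, #9, #10, #12, #15, #16.
Of those, in Ward 2: #15 → 1.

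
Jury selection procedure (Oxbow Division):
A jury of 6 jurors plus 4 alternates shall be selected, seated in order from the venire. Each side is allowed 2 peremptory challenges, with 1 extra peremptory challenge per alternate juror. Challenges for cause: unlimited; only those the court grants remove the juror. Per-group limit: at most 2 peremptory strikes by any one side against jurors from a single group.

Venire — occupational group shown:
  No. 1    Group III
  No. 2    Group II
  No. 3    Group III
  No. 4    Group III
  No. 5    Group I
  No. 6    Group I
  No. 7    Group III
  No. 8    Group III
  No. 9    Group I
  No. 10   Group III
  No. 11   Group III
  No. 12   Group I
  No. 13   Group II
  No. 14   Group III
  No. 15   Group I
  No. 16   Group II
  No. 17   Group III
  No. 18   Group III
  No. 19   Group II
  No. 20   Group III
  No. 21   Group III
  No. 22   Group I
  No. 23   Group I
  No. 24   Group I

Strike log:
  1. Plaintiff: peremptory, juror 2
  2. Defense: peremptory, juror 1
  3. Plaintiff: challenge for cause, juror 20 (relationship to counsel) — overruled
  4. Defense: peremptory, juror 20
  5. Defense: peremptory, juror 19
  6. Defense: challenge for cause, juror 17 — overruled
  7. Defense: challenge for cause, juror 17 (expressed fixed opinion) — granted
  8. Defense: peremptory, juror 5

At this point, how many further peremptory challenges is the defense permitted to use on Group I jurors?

Defense peremptories so far: #1, #20, #19, #5 — 4 of 6 used, 2 left overall.
Against Group I: #5 — 1 used; per-group cap 2 leaves 1.
Binding limit: min(2, 1) = 1.

1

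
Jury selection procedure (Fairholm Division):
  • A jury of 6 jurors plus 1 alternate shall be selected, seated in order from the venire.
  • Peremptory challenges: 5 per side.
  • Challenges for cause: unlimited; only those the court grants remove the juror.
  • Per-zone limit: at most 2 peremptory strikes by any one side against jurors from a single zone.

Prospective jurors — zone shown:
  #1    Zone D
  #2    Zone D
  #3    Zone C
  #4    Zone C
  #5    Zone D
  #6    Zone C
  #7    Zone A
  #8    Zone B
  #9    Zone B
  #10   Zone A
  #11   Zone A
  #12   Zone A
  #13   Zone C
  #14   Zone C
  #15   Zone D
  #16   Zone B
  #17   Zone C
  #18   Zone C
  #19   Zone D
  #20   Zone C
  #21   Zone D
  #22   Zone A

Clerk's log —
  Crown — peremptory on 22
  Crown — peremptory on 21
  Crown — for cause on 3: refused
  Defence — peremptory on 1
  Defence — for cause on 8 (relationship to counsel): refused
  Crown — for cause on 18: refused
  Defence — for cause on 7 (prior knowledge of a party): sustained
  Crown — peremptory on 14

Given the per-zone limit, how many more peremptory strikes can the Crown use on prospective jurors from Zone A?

Crown peremptories so far: #22, #21, #14 — 3 of 5 used, 2 left overall.
Against Zone A: #22 — 1 used; per-zone cap 2 leaves 1.
Binding limit: min(2, 1) = 1.

1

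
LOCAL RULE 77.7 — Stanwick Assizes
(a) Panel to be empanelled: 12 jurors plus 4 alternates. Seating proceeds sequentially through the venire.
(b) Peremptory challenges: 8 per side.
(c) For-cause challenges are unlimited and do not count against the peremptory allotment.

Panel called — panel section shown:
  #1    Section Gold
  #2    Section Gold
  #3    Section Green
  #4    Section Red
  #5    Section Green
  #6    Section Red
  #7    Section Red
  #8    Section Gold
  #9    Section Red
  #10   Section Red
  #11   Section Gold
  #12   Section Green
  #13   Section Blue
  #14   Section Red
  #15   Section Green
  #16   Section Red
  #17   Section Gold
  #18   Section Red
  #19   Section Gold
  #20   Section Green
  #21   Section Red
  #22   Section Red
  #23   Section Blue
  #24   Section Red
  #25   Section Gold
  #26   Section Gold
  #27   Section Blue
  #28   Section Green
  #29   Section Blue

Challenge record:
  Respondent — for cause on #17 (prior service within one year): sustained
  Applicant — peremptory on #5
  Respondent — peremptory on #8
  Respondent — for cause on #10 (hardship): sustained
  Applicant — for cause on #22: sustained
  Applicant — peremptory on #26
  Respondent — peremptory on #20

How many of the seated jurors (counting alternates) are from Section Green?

Removed: #5, #8, #10, #17, #20, #22, #26.
Seated (16 incl. alternates): #1, #2, #3, #4, #6, #7, #9, #11, #12, #13, #14, #15, #16, #18, #19, #21.
Of those, in Section Green: #3, #12, #15 → 3.

3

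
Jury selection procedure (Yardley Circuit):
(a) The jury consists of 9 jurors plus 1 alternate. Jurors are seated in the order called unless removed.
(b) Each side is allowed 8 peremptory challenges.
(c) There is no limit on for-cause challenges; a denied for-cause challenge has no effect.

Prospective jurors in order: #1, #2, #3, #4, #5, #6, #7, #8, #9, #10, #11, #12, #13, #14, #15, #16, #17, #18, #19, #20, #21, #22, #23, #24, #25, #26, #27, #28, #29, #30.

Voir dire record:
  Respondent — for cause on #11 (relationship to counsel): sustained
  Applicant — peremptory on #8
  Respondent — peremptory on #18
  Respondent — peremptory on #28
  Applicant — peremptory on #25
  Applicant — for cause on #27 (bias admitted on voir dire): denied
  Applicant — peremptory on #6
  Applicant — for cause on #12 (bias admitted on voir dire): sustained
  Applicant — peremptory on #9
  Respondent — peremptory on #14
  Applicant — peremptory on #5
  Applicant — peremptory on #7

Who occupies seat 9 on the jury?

Removed: #5, #6, #7, #8, #9, #11, #12, #14, #18, #25, #28. (#27 stays — for-cause denied.)
Filling seats in venire order through position 9: #1, #2, #3, #4, #10, #13, #15, #16, #17.
So seat 9 is #17.

17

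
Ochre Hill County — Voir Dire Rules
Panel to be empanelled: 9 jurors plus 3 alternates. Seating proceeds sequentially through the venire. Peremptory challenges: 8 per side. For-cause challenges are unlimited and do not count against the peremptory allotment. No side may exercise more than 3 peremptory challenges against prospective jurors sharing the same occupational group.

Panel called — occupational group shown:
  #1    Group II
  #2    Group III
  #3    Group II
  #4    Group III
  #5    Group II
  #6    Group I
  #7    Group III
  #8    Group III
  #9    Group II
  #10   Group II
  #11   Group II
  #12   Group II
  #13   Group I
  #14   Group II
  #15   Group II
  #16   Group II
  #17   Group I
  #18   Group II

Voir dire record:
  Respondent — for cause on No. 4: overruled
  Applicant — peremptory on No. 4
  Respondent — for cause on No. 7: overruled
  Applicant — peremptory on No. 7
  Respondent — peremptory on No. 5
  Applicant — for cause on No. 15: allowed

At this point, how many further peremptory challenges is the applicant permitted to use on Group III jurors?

Applicant peremptories so far: #4, #7 — 2 of 8 used, 6 left overall.
Against Group III: #4, #7 — 2 used; per-group cap 3 leaves 1.
Binding limit: min(6, 1) = 1.

1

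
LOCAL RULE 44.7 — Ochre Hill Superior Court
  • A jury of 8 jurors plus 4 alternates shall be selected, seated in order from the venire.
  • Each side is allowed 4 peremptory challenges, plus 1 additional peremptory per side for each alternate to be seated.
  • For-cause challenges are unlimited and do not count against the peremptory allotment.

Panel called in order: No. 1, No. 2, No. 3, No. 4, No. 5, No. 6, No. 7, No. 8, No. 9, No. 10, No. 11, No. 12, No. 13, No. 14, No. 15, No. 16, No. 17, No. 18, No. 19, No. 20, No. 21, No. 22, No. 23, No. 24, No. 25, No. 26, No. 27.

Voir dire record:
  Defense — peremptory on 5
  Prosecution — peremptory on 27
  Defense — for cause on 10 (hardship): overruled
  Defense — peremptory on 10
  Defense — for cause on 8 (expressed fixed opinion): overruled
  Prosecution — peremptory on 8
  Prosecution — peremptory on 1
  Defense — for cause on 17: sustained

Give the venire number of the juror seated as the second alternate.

Removed: #1, #5, #8, #10, #17, #27.
Filling seats in venire order through position 10: #2, #3, #4, #6, #7, #9, #11, #12, #13, #14.
So alternate 2 is #14.

14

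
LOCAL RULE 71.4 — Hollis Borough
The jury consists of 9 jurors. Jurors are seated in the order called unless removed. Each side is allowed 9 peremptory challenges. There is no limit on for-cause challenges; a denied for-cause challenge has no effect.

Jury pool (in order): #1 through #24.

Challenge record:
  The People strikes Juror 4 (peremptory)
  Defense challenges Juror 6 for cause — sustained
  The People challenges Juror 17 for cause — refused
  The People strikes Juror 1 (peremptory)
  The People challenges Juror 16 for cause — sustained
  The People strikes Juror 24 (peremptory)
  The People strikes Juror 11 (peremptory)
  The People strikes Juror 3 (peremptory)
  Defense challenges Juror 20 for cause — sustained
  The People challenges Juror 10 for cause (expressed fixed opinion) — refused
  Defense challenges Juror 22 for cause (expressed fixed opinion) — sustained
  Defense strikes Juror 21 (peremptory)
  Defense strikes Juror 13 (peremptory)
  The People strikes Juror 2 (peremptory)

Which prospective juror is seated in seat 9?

Removed: #1, #2, #3, #4, #6, #11, #13, #16, #20, #21, #22, #24. (#10, #17 stay — for-cause denied.)
Seating in order: seats 1–9 → #5, #7, #8, #9, #10, #12, #14, #15, #17.
So seat 9 is #17.

17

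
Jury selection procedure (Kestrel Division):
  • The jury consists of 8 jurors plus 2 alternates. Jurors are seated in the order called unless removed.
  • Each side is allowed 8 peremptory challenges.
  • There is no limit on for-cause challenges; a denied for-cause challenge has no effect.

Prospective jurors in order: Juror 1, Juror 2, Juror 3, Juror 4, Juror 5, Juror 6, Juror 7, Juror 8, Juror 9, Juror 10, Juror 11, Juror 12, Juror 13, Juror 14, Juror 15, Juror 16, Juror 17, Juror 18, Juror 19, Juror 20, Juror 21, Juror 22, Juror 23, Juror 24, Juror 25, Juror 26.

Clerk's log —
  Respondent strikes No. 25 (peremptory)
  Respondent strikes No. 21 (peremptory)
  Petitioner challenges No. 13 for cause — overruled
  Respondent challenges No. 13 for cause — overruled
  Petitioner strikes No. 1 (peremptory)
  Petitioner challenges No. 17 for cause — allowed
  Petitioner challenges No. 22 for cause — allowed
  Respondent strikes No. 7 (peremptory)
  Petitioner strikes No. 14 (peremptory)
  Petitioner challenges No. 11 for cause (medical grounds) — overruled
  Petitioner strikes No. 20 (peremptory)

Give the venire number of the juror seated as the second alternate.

Removed: #1, #7, #14, #17, #20, #21, #22, #25. (#11, #13 stay — for-cause denied.)
Filling seats in venire order through position 10: #2, #3, #4, #5, #6, #8, #9, #10, #11, #12.
So alternate 2 is #12.

12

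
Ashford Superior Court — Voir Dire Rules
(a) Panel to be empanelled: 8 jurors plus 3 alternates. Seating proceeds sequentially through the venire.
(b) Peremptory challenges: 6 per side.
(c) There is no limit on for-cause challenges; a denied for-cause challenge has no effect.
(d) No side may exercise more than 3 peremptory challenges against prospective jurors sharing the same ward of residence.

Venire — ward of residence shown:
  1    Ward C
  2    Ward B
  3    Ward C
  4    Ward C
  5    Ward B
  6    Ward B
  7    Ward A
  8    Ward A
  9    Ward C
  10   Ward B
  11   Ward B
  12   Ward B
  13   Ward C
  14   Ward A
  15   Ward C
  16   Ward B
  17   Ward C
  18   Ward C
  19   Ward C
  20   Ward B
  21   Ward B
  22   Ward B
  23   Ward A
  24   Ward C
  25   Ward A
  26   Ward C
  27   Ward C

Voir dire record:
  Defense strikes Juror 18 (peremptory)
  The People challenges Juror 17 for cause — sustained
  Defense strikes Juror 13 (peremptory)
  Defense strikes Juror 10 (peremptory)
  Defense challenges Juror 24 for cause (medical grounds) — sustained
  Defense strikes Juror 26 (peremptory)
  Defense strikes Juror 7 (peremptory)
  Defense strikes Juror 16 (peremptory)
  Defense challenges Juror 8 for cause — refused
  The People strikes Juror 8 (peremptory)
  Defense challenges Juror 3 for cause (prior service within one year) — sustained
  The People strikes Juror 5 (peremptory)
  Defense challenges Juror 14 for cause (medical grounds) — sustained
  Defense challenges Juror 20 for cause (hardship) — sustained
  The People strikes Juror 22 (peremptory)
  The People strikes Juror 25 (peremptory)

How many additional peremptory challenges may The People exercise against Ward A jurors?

1

The People peremptories so far: #8, #5, #22, #25 — 4 of 6 used, 2 left overall.
Against Ward A: #8, #25 — 2 used; per-ward cap 3 leaves 1.
Binding limit: min(2, 1) = 1.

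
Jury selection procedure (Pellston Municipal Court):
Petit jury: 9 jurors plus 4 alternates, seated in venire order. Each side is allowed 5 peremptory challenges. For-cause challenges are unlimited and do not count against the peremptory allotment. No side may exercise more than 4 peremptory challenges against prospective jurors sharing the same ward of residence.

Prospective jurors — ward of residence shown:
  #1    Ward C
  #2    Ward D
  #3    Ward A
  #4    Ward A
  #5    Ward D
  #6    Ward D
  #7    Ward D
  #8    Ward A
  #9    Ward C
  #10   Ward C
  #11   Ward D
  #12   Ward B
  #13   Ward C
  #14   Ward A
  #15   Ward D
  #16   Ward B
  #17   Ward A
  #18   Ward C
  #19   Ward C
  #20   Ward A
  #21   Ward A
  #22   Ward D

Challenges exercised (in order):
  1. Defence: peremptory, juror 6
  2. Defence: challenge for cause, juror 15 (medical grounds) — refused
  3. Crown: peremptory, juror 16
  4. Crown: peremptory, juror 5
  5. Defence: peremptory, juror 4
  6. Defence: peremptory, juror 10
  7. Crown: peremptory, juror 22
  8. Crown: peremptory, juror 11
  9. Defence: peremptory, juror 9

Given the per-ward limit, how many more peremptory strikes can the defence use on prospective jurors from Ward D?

Defence peremptories so far: #6, #4, #10, #9 — 4 of 5 used, 1 left overall.
Against Ward D: #6 — 1 used; per-ward cap 4 leaves 3.
Binding limit: min(1, 3) = 1.

1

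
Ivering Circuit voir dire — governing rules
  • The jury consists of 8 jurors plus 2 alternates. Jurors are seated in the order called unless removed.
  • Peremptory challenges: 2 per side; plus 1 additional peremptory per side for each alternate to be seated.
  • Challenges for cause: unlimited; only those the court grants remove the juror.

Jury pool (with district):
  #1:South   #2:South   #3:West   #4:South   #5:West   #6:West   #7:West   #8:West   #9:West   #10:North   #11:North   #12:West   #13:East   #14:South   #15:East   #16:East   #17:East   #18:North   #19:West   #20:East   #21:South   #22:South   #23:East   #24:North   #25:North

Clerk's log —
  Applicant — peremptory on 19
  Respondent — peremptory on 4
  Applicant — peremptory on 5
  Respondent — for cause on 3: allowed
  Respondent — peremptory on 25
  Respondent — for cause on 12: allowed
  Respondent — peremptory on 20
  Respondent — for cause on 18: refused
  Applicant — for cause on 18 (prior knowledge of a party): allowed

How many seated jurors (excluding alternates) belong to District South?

Removed: #3, #4, #5, #12, #18, #19, #20, #25.
Seated jurors 1–8: #1, #2, #6, #7, #8, #9, #10, #11 (alternates #13, #14 not counted).
Of those, in District South: #1, #2 → 2.

2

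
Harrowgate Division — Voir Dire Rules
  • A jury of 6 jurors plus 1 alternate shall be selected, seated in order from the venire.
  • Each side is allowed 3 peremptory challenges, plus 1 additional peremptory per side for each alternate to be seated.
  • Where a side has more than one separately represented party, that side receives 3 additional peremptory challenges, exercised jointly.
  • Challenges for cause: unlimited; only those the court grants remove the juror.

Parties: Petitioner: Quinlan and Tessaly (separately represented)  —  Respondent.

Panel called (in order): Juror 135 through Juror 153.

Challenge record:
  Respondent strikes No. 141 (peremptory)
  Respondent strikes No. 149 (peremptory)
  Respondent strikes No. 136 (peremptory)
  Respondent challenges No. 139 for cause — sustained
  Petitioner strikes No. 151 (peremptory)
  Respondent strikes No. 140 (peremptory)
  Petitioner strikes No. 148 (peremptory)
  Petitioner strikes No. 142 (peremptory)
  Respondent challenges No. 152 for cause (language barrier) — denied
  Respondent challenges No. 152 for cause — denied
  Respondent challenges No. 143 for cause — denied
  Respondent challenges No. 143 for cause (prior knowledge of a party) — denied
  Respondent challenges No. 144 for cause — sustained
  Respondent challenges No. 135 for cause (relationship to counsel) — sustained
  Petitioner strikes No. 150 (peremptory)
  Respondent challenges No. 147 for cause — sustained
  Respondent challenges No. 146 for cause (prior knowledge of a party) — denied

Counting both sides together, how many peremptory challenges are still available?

3

Petitioner allotment: 3 base + 1 × 1 alternate + 3 multi-party = 7. Respondent allotment: 3 base + 1 × 1 alternate = 4.
Petitioner peremptories used: #151, #148, #142, #150 — 4.
Respondent peremptories used: #141, #149, #136, #140 — 4 (for-cause on #139, #152, #152, #143, #143, #144, #135, #147, #146 don't count).
Remaining: (7 − 4) + (4 − 4) = 3.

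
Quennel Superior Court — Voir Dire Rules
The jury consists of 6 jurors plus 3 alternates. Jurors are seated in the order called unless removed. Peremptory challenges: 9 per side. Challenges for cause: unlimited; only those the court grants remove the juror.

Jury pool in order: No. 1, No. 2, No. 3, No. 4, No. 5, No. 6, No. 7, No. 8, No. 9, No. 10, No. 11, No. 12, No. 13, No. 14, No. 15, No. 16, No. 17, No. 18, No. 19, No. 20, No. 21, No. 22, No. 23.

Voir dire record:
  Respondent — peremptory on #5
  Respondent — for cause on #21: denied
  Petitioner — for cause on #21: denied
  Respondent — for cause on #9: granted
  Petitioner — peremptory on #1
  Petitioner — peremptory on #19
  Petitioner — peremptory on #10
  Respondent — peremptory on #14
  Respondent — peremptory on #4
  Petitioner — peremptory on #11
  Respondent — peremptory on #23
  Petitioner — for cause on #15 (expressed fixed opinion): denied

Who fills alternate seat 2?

15

Removed: #1, #4, #5, #9, #10, #11, #14, #19, #23. (#15, #21 stay — for-cause denied.)
Seating in order: seats 1–6 → #2, #3, #6, #7, #8, #12; alternates → #13, #15, #16.
So alternate 2 is #15.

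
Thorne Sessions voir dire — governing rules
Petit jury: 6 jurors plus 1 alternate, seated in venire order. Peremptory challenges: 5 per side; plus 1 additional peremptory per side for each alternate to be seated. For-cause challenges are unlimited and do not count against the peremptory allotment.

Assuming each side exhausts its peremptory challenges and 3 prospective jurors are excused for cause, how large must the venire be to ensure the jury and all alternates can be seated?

22

Seats to fill: 6 + 1 alternates = 7.
Peremptories: 5 + 1×1 = 6 per side × 2 sides = 12.
For-cause removals: 3.
Minimum venire: 7 + 12 + 3 = 22.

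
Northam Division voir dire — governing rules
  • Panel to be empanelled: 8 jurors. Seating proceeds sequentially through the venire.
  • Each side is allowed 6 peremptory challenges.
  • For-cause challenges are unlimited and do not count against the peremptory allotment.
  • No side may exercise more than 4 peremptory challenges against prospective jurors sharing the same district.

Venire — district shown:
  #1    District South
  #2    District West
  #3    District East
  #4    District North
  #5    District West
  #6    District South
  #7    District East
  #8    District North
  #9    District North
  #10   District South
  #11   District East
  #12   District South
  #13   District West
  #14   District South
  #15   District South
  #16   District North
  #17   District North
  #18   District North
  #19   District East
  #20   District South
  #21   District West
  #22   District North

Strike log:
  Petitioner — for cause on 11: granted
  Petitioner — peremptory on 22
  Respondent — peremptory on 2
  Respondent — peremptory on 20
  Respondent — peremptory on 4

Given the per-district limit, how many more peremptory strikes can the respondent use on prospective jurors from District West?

3

Respondent peremptories so far: #2, #20, #4 — 3 of 6 used, 3 left overall.
Against District West: #2 — 1 used; per-district cap 4 leaves 3.
Binding limit: min(3, 3) = 3.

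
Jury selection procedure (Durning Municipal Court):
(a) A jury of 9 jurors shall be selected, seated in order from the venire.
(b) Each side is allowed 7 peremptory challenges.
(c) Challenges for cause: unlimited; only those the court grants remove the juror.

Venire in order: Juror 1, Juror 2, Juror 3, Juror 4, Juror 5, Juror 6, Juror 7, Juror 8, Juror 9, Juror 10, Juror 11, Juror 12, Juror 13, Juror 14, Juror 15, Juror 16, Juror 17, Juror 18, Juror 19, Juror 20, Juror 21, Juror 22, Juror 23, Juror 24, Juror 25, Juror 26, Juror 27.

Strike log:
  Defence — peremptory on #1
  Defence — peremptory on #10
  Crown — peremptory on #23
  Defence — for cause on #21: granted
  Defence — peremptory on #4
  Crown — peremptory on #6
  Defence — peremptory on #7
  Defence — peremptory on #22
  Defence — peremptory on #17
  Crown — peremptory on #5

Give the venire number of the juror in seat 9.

Removed: #1, #4, #5, #6, #7, #10, #17, #21, #22, #23.
Seating in order: seats 1–9 → #2, #3, #8, #9, #11, #12, #13, #14, #15.
So seat 9 is #15.

15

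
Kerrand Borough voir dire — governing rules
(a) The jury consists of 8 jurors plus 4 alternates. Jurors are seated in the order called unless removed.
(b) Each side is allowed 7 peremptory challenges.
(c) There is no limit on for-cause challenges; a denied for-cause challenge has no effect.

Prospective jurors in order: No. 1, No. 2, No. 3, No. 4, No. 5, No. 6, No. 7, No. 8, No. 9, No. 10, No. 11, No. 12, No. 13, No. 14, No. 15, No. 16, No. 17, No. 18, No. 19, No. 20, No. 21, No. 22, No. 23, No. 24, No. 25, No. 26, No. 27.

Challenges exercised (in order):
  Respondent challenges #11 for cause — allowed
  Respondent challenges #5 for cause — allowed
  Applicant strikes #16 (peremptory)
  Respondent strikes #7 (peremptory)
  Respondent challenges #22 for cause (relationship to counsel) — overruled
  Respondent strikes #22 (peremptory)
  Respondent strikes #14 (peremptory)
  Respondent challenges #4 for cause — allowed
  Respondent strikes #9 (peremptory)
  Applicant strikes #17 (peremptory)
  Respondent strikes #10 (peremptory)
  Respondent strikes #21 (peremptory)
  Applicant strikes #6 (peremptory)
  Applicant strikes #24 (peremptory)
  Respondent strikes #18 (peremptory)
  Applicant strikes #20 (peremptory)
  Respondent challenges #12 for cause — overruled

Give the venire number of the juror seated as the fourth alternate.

27

Removed: #4, #5, #6, #7, #9, #10, #11, #14, #16, #17, #18, #20, #21, #22, #24. (#12 stays — for-cause denied.)
Filling seats in venire order through position 12: #1, #2, #3, #8, #12, #13, #15, #19, #23, #25, #26, #27.
So alternate 4 is #27.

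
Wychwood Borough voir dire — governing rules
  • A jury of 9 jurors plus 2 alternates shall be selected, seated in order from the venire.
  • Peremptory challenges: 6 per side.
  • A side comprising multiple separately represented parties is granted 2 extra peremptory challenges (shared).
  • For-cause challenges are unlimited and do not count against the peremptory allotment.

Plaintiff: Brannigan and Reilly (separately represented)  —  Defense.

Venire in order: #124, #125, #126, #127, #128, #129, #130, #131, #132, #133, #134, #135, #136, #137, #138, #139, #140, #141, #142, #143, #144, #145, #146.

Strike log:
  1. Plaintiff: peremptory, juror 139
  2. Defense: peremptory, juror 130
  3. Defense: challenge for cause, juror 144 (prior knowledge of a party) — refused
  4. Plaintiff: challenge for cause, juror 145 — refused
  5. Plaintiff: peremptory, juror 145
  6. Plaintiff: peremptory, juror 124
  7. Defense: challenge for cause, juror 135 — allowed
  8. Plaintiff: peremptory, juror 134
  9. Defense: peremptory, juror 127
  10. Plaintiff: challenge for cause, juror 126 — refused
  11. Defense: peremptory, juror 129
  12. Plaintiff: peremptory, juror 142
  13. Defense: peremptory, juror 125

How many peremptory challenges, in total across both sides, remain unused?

Plaintiff allotment: 6 base + 2 multi-party = 8. Defense allotment: 6.
Plaintiff peremptories used: #139, #145, #124, #134, #142 — 5 (for-cause on #145, #126 don't count).
Defense peremptories used: #130, #127, #129, #125 — 4 (for-cause on #144, #135 don't count).
Remaining: (8 − 5) + (6 − 4) = 5.

5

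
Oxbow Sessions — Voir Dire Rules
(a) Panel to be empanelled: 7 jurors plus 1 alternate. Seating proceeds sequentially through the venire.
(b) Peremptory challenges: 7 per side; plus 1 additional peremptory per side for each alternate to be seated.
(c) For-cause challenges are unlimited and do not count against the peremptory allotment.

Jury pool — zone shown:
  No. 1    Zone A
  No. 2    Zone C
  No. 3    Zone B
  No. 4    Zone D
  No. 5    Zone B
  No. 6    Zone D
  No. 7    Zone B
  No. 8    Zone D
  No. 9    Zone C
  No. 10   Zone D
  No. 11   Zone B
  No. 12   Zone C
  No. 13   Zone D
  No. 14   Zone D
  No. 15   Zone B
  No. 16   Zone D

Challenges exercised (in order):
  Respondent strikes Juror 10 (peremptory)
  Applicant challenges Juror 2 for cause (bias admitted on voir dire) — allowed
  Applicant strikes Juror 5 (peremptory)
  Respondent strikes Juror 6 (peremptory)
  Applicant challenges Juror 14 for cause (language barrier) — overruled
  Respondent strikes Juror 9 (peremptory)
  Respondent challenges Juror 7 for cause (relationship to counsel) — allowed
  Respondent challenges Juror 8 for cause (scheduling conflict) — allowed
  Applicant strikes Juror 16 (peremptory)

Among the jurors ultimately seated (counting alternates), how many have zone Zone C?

1

Removed: #2, #5, #6, #7, #8, #9, #10, #16.
Seated (8 incl. alternates): #1, #3, #4, #11, #12, #13, #14, #15.
Of those, in Zone C: #12 → 1.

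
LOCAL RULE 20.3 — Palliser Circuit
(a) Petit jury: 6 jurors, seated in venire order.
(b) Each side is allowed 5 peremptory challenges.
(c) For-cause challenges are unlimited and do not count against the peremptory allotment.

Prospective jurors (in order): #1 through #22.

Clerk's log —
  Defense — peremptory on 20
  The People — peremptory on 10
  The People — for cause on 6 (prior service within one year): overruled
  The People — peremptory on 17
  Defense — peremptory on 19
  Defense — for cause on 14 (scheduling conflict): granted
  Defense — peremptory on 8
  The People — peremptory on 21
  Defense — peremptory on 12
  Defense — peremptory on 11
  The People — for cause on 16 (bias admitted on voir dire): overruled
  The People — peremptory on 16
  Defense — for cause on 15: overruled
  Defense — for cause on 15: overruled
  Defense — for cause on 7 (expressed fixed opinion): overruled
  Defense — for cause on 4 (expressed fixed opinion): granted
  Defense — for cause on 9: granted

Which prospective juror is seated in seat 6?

Removed: #4, #8, #9, #10, #11, #12, #14, #16, #17, #19, #20, #21. (#6, #7, #15 stay — for-cause denied.)
Seating in order: seats 1–6 → #1, #2, #3, #5, #6, #7.
So seat 6 is #7.

7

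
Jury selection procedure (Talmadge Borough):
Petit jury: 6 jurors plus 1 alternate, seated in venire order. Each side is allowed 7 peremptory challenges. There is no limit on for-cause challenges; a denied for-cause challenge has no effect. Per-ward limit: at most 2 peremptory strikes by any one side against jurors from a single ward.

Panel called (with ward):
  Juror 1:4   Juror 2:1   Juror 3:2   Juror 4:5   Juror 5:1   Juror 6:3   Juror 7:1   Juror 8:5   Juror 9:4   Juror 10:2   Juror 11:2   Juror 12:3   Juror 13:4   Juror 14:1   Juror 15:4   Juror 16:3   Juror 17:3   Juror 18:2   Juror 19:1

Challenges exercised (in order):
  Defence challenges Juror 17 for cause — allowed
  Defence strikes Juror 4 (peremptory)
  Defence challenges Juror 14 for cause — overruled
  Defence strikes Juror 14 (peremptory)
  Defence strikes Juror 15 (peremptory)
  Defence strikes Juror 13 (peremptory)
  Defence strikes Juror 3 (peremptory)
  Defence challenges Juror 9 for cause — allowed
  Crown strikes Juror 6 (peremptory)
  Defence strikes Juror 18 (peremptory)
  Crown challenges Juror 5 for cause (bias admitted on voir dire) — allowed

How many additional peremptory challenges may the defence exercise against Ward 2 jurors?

0

Defence peremptories so far: #4, #14, #15, #13, #3, #18 — 6 of 7 used, 1 left overall.
Against Ward 2: #3, #18 — 2 used; per-ward cap 2 leaves 0.
Binding limit: min(1, 0) = 0.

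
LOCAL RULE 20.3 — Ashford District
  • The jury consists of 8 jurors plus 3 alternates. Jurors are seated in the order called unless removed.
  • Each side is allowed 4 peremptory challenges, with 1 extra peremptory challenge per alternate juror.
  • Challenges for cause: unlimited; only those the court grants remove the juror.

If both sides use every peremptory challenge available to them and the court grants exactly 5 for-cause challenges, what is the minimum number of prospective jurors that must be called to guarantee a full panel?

30

Seats to fill: 8 + 3 alternates = 11.
Peremptories: 4 + 1×3 = 7 per side × 2 sides = 14.
For-cause removals: 5.
Minimum venire: 11 + 14 + 5 = 30.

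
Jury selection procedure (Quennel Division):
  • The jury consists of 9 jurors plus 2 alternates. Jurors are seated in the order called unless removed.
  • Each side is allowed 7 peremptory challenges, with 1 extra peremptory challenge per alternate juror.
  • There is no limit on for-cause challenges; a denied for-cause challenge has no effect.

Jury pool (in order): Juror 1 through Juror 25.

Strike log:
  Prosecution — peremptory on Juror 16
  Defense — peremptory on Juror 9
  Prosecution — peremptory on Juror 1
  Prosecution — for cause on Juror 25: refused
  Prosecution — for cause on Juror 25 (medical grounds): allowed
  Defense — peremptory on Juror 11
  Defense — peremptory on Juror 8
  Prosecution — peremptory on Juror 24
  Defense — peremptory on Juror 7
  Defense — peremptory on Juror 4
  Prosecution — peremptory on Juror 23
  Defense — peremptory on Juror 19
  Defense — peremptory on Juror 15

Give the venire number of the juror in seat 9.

17

Removed: #1, #4, #7, #8, #9, #11, #15, #16, #19, #23, #24, #25.
Filling seats in venire order through position 9: #2, #3, #5, #6, #10, #12, #13, #14, #17.
So seat 9 is #17.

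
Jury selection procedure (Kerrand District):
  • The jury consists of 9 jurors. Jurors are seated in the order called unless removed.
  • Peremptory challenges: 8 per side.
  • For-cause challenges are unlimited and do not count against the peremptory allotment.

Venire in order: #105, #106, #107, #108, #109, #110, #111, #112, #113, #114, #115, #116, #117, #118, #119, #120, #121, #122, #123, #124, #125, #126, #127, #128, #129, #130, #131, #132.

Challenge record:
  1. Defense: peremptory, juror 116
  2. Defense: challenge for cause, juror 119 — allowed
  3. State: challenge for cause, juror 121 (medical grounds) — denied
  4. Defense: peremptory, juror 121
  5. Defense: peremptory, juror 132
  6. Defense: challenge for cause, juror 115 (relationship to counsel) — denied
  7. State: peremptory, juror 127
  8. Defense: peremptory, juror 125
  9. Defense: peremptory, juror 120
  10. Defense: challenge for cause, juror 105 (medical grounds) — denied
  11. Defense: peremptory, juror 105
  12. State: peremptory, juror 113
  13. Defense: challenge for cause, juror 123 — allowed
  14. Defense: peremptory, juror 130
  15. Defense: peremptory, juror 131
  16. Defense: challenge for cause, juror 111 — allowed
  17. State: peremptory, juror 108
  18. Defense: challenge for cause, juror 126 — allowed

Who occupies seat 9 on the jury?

118

Removed: #105, #108, #111, #113, #116, #119, #120, #121, #123, #125, #126, #127, #130, #131, #132. (#115 stays — for-cause denied.)
Seating in order: seats 1–9 → #106, #107, #109, #110, #112, #114, #115, #117, #118.
So seat 9 is #118.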